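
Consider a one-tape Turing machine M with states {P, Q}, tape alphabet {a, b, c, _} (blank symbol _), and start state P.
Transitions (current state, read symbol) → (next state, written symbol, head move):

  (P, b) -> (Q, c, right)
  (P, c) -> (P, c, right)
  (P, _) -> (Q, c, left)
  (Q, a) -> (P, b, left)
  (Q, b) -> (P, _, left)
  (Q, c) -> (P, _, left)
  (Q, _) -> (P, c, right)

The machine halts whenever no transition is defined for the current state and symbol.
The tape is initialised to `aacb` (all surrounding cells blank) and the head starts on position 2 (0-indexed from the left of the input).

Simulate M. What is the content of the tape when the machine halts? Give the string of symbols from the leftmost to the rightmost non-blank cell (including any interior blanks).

state=P head=2 tape=aa[c]b__   (P,c)→(P,c,right)
state=P head=3 tape=aac[b]__   (P,b)→(Q,c,right)
state=Q head=4 tape=aacc[_]_   (Q,_)→(P,c,right)
state=P head=5 tape=aaccc[_]   (P,_)→(Q,c,left)
state=Q head=4 tape=aacc[c]c   (Q,c)→(P,_,left)
state=P head=3 tape=aac[c]_c   (P,c)→(P,c,right)
state=P head=4 tape=aacc[_]c   (P,_)→(Q,c,left)
state=Q head=3 tape=aac[c]cc   (Q,c)→(P,_,left)
state=P head=2 tape=aa[c]_cc   (P,c)→(P,c,right)
state=P head=3 tape=aac[_]cc   (P,_)→(Q,c,left)
state=Q head=2 tape=aa[c]ccc   (Q,c)→(P,_,left)
state=P head=1 tape=a[a]_ccc
The non-blank tape span at halt is aa_ccc.

aa_ccc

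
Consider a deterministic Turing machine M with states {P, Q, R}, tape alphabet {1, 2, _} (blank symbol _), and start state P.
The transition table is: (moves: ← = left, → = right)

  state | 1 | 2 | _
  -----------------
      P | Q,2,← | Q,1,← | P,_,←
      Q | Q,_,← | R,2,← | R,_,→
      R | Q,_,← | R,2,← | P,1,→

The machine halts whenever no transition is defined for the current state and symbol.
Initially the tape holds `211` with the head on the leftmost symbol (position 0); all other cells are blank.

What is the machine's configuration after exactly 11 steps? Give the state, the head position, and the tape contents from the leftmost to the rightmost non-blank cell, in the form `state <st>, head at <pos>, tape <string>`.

P | _[2]11   read 2 → write 1, move ←, go to Q
Q | [_]111   read _ → write _, move →, go to R
R | _[1]11   read 1 → write _, move ←, go to Q
Q | [_]_11   read _ → write _, move →, go to R
R | _[_]11   read _ → write 1, move →, go to P
P | _1[1]1   read 1 → write 2, move ←, go to Q
Q | _[1]21   read 1 → write _, move ←, go to Q
Q | [_]_21   read _ → write _, move →, go to R
R | _[_]21   read _ → write 1, move →, go to P
P | _1[2]1   read 2 → write 1, move ←, go to Q
Q | _[1]11   read 1 → write _, move ←, go to Q
Q | [_]_11
After 11 steps: state Q, head at -1, tape 11.

state Q, head at -1, tape 11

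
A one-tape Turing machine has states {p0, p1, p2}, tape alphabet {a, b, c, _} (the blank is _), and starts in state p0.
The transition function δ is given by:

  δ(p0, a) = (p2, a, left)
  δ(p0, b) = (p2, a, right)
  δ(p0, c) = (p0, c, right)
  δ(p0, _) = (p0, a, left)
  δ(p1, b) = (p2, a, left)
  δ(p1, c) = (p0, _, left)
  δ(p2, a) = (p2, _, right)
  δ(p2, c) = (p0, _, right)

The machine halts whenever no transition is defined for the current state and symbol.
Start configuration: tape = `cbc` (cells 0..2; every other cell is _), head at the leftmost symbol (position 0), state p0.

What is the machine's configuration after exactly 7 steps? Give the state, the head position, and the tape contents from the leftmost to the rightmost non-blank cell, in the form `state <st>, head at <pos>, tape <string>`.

state=p0 head=0 tape=[c]bc_   (p0,c)→(p0,c,right)
state=p0 head=1 tape=c[b]c_   (p0,b)→(p2,a,right)
state=p2 head=2 tape=ca[c]_   (p2,c)→(p0,_,right)
state=p0 head=3 tape=ca_[_]   (p0,_)→(p0,a,left)
state=p0 head=2 tape=ca[_]a   (p0,_)→(p0,a,left)
state=p0 head=1 tape=c[a]aa   (p0,a)→(p2,a,left)
state=p2 head=0 tape=[c]aaa   (p2,c)→(p0,_,right)
state=p0 head=1 tape=_[a]aa
After 7 steps: state p0, head at 1, tape aaa.

state p0, head at 1, tape aaa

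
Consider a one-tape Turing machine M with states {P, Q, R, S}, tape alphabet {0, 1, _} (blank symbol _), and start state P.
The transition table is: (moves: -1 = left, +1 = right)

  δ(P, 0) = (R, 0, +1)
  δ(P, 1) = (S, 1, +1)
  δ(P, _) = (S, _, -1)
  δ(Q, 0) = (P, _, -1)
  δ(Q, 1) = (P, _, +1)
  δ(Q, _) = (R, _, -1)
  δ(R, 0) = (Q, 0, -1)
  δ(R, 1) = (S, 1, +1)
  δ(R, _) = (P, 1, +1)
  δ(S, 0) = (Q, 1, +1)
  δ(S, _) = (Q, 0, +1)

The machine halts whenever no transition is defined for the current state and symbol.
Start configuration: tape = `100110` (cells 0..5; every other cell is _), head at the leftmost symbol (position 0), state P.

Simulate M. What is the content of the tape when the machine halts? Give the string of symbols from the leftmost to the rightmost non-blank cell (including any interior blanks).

P | [1]00110___   read 1 → write 1, move +1, go to S
S | 1[0]0110___   read 0 → write 1, move +1, go to Q
Q | 11[0]110___   read 0 → write _, move -1, go to P
P | 1[1]_110___   read 1 → write 1, move +1, go to S
S | 11[_]110___   read _ → write 0, move +1, go to Q
Q | 110[1]10___   read 1 → write _, move +1, go to P
P | 110_[1]0___   read 1 → write 1, move +1, go to S
S | 110_1[0]___   read 0 → write 1, move +1, go to Q
Q | 110_11[_]__   read _ → write _, move -1, go to R
R | 110_1[1]___   read 1 → write 1, move +1, go to S
S | 110_11[_]__   read _ → write 0, move +1, go to Q
Q | 110_110[_]_   read _ → write _, move -1, go to R
R | 110_11[0]__   read 0 → write 0, move -1, go to Q
Q | 110_1[1]0__   read 1 → write _, move +1, go to P
P | 110_1_[0]__   read 0 → write 0, move +1, go to R
R | 110_1_0[_]_   read _ → write 1, move +1, go to P
P | 110_1_01[_]   read _ → write _, move -1, go to S
S | 110_1_0[1]_
The non-blank tape span at halt is 110_1_01.

110_1_01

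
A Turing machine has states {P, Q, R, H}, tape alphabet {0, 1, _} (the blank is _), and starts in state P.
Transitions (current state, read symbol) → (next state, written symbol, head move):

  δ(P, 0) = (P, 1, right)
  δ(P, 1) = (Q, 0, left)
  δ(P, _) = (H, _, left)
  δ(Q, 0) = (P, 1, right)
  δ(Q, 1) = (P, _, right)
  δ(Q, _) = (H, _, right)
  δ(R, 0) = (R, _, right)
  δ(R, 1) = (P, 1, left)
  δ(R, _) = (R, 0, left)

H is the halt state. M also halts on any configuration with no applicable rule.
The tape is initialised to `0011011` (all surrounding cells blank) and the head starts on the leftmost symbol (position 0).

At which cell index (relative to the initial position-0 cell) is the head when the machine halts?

6

P | [0]011011_   read 0 → write 1, move right, go to P
P | 1[0]11011_   read 0 → write 1, move right, go to P
P | 11[1]1011_   read 1 → write 0, move left, go to Q
Q | 1[1]01011_   read 1 → write _, move right, go to P
P | 1_[0]1011_   read 0 → write 1, move right, go to P
P | 1_1[1]011_   read 1 → write 0, move left, go to Q
Q | 1_[1]0011_   read 1 → write _, move right, go to P
P | 1__[0]011_   read 0 → write 1, move right, go to P
P | 1__1[0]11_   read 0 → write 1, move right, go to P
P | 1__11[1]1_   read 1 → write 0, move left, go to Q
Q | 1__1[1]01_   read 1 → write _, move right, go to P
P | 1__1_[0]1_   read 0 → write 1, move right, go to P
P | 1__1_1[1]_   read 1 → write 0, move left, go to Q
Q | 1__1_[1]0_   read 1 → write _, move right, go to P
P | 1__1__[0]_   read 0 → write 1, move right, go to P
P | 1__1__1[_]   read _ → write _, move left, go to H
H | 1__1__[1]_
At halt the head is at cell 6.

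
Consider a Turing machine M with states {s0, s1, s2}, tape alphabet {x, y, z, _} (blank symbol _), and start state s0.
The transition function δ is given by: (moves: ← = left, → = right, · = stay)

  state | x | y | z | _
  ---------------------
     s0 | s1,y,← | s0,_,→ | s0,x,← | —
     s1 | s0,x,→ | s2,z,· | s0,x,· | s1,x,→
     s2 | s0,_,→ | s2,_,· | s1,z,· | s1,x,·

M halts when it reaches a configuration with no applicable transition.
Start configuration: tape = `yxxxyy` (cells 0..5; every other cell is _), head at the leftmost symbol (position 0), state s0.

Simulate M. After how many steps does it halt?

s0 | [y]xxxyy_   read y → write _, move →, go to s0
s0 | _[x]xxyy_   read x → write y, move ←, go to s1
s1 | [_]yxxyy_   read _ → write x, move →, go to s1
s1 | x[y]xxyy_   read y → write z, move ·, go to s2
s2 | x[z]xxyy_   read z → write z, move ·, go to s1
s1 | x[z]xxyy_   read z → write x, move ·, go to s0
s0 | x[x]xxyy_   read x → write y, move ←, go to s1
s1 | [x]yxxyy_   read x → write x, move →, go to s0
s0 | x[y]xxyy_   read y → write _, move →, go to s0
s0 | x_[x]xyy_   read x → write y, move ←, go to s1
s1 | x[_]yxyy_   read _ → write x, move →, go to s1
s1 | xx[y]xyy_   read y → write z, move ·, go to s2
s2 | xx[z]xyy_   read z → write z, move ·, go to s1
s1 | xx[z]xyy_   read z → write x, move ·, go to s0
s0 | xx[x]xyy_   read x → write y, move ←, go to s1
s1 | x[x]yxyy_   read x → write x, move →, go to s0
s0 | xx[y]xyy_   read y → write _, move →, go to s0
s0 | xx_[x]yy_   read x → write y, move ←, go to s1
s1 | xx[_]yyy_   read _ → write x, move →, go to s1
s1 | xxx[y]yy_   read y → write z, move ·, go to s2
s2 | xxx[z]yy_   read z → write z, move ·, go to s1
s1 | xxx[z]yy_   read z → write x, move ·, go to s0
s0 | xxx[x]yy_   read x → write y, move ←, go to s1
s1 | xx[x]yyy_   read x → write x, move →, go to s0
s0 | xxx[y]yy_   read y → write _, move →, go to s0
s0 | xxx_[y]y_   read y → write _, move →, go to s0
s0 | xxx__[y]_   read y → write _, move →, go to s0
s0 | xxx___[_]
M halts after 27 transitions.

27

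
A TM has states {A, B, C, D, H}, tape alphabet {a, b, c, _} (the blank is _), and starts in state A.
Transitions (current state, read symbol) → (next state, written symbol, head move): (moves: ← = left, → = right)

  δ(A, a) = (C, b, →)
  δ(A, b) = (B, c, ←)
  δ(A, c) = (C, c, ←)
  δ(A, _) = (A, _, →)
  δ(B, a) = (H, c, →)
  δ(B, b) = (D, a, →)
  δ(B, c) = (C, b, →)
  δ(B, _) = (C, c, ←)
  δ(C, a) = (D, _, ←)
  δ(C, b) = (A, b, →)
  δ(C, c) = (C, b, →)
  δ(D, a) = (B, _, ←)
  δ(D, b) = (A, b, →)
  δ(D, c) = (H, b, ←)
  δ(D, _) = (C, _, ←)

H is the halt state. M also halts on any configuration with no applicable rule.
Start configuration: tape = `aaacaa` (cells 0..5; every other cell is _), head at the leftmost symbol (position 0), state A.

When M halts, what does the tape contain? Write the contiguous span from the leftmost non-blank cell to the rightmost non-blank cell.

state=A head=0 tape=[a]aacaa_   (A,a)→(C,b,→)
state=C head=1 tape=b[a]acaa_   (C,a)→(D,_,←)
state=D head=0 tape=[b]_acaa_   (D,b)→(A,b,→)
state=A head=1 tape=b[_]acaa_   (A,_)→(A,_,→)
state=A head=2 tape=b_[a]caa_   (A,a)→(C,b,→)
state=C head=3 tape=b_b[c]aa_   (C,c)→(C,b,→)
state=C head=4 tape=b_bb[a]a_   (C,a)→(D,_,←)
state=D head=3 tape=b_b[b]_a_   (D,b)→(A,b,→)
state=A head=4 tape=b_bb[_]a_   (A,_)→(A,_,→)
state=A head=5 tape=b_bb_[a]_   (A,a)→(C,b,→)
state=C head=6 tape=b_bb_b[_]
The non-blank tape span at halt is b_bb_b.

b_bb_b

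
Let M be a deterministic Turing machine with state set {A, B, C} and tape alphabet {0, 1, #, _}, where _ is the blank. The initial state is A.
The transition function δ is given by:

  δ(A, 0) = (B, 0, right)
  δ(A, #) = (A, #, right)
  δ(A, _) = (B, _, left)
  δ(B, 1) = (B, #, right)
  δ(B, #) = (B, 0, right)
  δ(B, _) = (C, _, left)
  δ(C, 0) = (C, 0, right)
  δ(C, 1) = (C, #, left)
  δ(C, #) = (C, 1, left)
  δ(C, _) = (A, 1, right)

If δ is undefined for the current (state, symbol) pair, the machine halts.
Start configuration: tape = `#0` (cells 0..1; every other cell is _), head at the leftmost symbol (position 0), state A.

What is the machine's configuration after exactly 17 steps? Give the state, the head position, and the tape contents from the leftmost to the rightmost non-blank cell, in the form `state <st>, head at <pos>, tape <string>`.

state C, head at 1, tape #01

A | [#]0__   read # → write #, move right, go to A
A | #[0]__   read 0 → write 0, move right, go to B
B | #0[_]_   read _ → write _, move left, go to C
C | #[0]__   read 0 → write 0, move right, go to C
C | #0[_]_   read _ → write 1, move right, go to A
A | #01[_]   read _ → write _, move left, go to B
B | #0[1]_   read 1 → write #, move right, go to B
B | #0#[_]   read _ → write _, move left, go to C
C | #0[#]_   read # → write 1, move left, go to C
C | #[0]1_   read 0 → write 0, move right, go to C
C | #0[1]_   read 1 → write #, move left, go to C
C | #[0]#_   read 0 → write 0, move right, go to C
C | #0[#]_   read # → write 1, move left, go to C
C | #[0]1_   read 0 → write 0, move right, go to C
C | #0[1]_   read 1 → write #, move left, go to C
C | #[0]#_   read 0 → write 0, move right, go to C
C | #0[#]_   read # → write 1, move left, go to C
C | #[0]1_
After 17 steps: state C, head at 1, tape #01.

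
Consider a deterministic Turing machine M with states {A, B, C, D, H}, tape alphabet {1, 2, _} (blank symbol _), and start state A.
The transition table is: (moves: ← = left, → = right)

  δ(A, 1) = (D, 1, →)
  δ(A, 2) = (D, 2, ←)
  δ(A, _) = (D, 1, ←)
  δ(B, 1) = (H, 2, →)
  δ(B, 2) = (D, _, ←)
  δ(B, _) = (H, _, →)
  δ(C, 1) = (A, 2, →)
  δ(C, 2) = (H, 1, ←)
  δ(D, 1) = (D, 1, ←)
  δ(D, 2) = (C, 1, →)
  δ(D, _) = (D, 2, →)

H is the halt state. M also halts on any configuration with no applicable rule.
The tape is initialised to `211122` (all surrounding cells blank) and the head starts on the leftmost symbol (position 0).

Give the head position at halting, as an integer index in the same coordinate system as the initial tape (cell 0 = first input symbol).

4

state=A head=0 tape=_[2]11122   (A,2)→(D,2,←)
state=D head=-1 tape=[_]211122   (D,_)→(D,2,→)
state=D head=0 tape=2[2]11122   (D,2)→(C,1,→)
state=C head=1 tape=21[1]1122   (C,1)→(A,2,→)
state=A head=2 tape=212[1]122   (A,1)→(D,1,→)
state=D head=3 tape=2121[1]22   (D,1)→(D,1,←)
state=D head=2 tape=212[1]122   (D,1)→(D,1,←)
state=D head=1 tape=21[2]1122   (D,2)→(C,1,→)
state=C head=2 tape=211[1]122   (C,1)→(A,2,→)
state=A head=3 tape=2112[1]22   (A,1)→(D,1,→)
state=D head=4 tape=21121[2]2   (D,2)→(C,1,→)
state=C head=5 tape=211211[2]   (C,2)→(H,1,←)
state=H head=4 tape=21121[1]1
At halt the head is at cell 4.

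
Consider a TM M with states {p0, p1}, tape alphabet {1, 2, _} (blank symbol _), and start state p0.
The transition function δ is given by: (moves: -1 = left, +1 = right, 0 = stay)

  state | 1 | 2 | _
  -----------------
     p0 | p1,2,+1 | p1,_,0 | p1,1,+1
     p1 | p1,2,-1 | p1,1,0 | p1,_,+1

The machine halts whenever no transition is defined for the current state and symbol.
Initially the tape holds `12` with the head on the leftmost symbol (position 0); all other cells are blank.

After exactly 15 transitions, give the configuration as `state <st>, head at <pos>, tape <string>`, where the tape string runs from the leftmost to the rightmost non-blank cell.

state=p0 head=0 tape=_[1]2   (p0,1)→(p1,2,+1)
state=p1 head=1 tape=_2[2]   (p1,2)→(p1,1,0)
state=p1 head=1 tape=_2[1]   (p1,1)→(p1,2,-1)
state=p1 head=0 tape=_[2]2   (p1,2)→(p1,1,0)
state=p1 head=0 tape=_[1]2   (p1,1)→(p1,2,-1)
state=p1 head=-1 tape=[_]22   (p1,_)→(p1,_,+1)
state=p1 head=0 tape=_[2]2   (p1,2)→(p1,1,0)
state=p1 head=0 tape=_[1]2   (p1,1)→(p1,2,-1)
state=p1 head=-1 tape=[_]22   (p1,_)→(p1,_,+1)
state=p1 head=0 tape=_[2]2   (p1,2)→(p1,1,0)
state=p1 head=0 tape=_[1]2   (p1,1)→(p1,2,-1)
state=p1 head=-1 tape=[_]22   (p1,_)→(p1,_,+1)
state=p1 head=0 tape=_[2]2   (p1,2)→(p1,1,0)
state=p1 head=0 tape=_[1]2   (p1,1)→(p1,2,-1)
state=p1 head=-1 tape=[_]22   (p1,_)→(p1,_,+1)
state=p1 head=0 tape=_[2]2
After 15 steps: state p1, head at 0, tape 22.

state p1, head at 0, tape 22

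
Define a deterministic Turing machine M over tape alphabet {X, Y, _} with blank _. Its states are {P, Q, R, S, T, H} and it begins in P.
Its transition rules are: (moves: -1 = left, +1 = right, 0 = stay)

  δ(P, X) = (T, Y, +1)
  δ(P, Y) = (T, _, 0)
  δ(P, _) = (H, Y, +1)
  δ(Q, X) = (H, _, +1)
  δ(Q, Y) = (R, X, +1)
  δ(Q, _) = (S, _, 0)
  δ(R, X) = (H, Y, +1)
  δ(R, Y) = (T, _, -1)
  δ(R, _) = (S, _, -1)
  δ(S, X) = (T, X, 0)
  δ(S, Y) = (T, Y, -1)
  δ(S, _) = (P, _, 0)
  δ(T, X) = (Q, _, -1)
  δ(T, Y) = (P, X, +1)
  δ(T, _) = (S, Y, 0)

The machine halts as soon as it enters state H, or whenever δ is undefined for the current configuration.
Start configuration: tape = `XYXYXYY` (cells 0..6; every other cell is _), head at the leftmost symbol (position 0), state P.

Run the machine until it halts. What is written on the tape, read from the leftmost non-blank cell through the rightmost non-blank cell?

state=P head=0 tape=[X]YXYXYY   (P,X)→(T,Y,+1)
state=T head=1 tape=Y[Y]XYXYY   (T,Y)→(P,X,+1)
state=P head=2 tape=YX[X]YXYY   (P,X)→(T,Y,+1)
state=T head=3 tape=YXY[Y]XYY   (T,Y)→(P,X,+1)
state=P head=4 tape=YXYX[X]YY   (P,X)→(T,Y,+1)
state=T head=5 tape=YXYXY[Y]Y   (T,Y)→(P,X,+1)
state=P head=6 tape=YXYXYX[Y]   (P,Y)→(T,_,0)
state=T head=6 tape=YXYXYX[_]   (T,_)→(S,Y,0)
state=S head=6 tape=YXYXYX[Y]   (S,Y)→(T,Y,-1)
state=T head=5 tape=YXYXY[X]Y   (T,X)→(Q,_,-1)
state=Q head=4 tape=YXYX[Y]_Y   (Q,Y)→(R,X,+1)
state=R head=5 tape=YXYXX[_]Y   (R,_)→(S,_,-1)
state=S head=4 tape=YXYX[X]_Y   (S,X)→(T,X,0)
state=T head=4 tape=YXYX[X]_Y   (T,X)→(Q,_,-1)
state=Q head=3 tape=YXY[X]__Y   (Q,X)→(H,_,+1)
state=H head=4 tape=YXY_[_]_Y
The non-blank tape span at halt is YXY___Y.

YXY___Y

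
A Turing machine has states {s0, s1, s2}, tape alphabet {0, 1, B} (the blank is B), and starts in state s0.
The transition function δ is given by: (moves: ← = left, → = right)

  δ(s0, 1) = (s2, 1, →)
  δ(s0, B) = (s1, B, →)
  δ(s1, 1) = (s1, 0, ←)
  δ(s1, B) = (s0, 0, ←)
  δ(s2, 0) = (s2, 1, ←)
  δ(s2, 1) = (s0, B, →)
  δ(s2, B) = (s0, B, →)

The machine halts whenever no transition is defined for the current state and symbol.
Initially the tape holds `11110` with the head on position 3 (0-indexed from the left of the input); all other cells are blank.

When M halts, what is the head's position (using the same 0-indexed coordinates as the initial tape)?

7

state=s0 head=3 tape=111[1]0BBB   (s0,1)→(s2,1,→)
state=s2 head=4 tape=1111[0]BBB   (s2,0)→(s2,1,←)
state=s2 head=3 tape=111[1]1BBB   (s2,1)→(s0,B,→)
state=s0 head=4 tape=111B[1]BBB   (s0,1)→(s2,1,→)
state=s2 head=5 tape=111B1[B]BB   (s2,B)→(s0,B,→)
state=s0 head=6 tape=111B1B[B]B   (s0,B)→(s1,B,→)
state=s1 head=7 tape=111B1BB[B]   (s1,B)→(s0,0,←)
state=s0 head=6 tape=111B1B[B]0   (s0,B)→(s1,B,→)
state=s1 head=7 tape=111B1BB[0]
At halt the head is at cell 7.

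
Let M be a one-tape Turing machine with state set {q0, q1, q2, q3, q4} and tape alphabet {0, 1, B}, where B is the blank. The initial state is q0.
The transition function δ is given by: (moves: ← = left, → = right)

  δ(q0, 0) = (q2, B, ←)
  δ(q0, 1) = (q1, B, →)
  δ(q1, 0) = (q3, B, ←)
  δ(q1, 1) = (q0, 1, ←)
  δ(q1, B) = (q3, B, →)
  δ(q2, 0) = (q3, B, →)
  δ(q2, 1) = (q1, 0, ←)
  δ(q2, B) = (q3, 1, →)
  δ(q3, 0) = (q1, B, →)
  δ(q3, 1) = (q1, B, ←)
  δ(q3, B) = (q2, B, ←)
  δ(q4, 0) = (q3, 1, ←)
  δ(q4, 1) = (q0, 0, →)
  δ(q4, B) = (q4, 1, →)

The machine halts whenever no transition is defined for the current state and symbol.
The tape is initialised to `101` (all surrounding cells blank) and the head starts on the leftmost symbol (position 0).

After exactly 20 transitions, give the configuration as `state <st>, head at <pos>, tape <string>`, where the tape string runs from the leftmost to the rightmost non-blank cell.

state q3, head at 2, tape 1

state=q0 head=0 tape=BB[1]01   (q0,1)→(q1,B,→)
state=q1 head=1 tape=BBB[0]1   (q1,0)→(q3,B,←)
state=q3 head=0 tape=BB[B]B1   (q3,B)→(q2,B,←)
state=q2 head=-1 tape=B[B]BB1   (q2,B)→(q3,1,→)
state=q3 head=0 tape=B1[B]B1   (q3,B)→(q2,B,←)
state=q2 head=-1 tape=B[1]BB1   (q2,1)→(q1,0,←)
state=q1 head=-2 tape=[B]0BB1   (q1,B)→(q3,B,→)
state=q3 head=-1 tape=B[0]BB1   (q3,0)→(q1,B,→)
state=q1 head=0 tape=BB[B]B1   (q1,B)→(q3,B,→)
state=q3 head=1 tape=BBB[B]1   (q3,B)→(q2,B,←)
state=q2 head=0 tape=BB[B]B1   (q2,B)→(q3,1,→)
state=q3 head=1 tape=BB1[B]1   (q3,B)→(q2,B,←)
state=q2 head=0 tape=BB[1]B1   (q2,1)→(q1,0,←)
state=q1 head=-1 tape=B[B]0B1   (q1,B)→(q3,B,→)
state=q3 head=0 tape=BB[0]B1   (q3,0)→(q1,B,→)
state=q1 head=1 tape=BBB[B]1   (q1,B)→(q3,B,→)
state=q3 head=2 tape=BBBB[1]   (q3,1)→(q1,B,←)
state=q1 head=1 tape=BBB[B]B   (q1,B)→(q3,B,→)
state=q3 head=2 tape=BBBB[B]   (q3,B)→(q2,B,←)
state=q2 head=1 tape=BBB[B]B   (q2,B)→(q3,1,→)
state=q3 head=2 tape=BBB1[B]
After 20 steps: state q3, head at 2, tape 1.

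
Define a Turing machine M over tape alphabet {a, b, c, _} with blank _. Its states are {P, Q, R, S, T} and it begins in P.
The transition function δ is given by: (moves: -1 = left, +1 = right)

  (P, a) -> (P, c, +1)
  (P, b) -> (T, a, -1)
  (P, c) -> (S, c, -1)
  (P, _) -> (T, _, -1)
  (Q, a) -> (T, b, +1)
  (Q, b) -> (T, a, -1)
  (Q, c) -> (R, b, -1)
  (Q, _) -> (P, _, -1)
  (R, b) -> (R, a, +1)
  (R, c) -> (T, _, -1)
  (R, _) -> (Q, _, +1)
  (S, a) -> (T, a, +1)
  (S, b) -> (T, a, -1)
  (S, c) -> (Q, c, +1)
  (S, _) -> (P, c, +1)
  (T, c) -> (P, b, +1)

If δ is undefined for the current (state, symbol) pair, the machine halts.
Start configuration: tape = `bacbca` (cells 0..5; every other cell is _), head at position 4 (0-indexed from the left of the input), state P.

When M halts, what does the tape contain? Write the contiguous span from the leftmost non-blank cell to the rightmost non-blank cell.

bab_ba

P | bacb[c]a   read c → write c, move -1, go to S
S | bac[b]ca   read b → write a, move -1, go to T
T | ba[c]aca   read c → write b, move +1, go to P
P | bab[a]ca   read a → write c, move +1, go to P
P | babc[c]a   read c → write c, move -1, go to S
S | bab[c]ca   read c → write c, move +1, go to Q
Q | babc[c]a   read c → write b, move -1, go to R
R | bab[c]ba   read c → write _, move -1, go to T
T | ba[b]_ba
The non-blank tape span at halt is bab_ba.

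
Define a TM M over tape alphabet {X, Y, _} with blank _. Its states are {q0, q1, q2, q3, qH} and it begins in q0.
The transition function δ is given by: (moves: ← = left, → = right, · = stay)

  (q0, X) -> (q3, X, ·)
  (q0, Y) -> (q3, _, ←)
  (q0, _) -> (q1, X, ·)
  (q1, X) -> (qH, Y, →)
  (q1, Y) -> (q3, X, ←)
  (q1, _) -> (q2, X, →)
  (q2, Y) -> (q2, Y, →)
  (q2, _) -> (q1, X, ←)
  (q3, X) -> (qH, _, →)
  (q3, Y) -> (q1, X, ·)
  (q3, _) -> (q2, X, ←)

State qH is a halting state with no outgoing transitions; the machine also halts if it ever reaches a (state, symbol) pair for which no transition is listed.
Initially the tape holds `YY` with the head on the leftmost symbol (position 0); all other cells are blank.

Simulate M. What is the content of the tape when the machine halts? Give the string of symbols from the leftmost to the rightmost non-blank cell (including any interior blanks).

q0 | ___[Y]Y   read Y → write _, move ←, go to q3
q3 | __[_]_Y   read _ → write X, move ←, go to q2
q2 | _[_]X_Y   read _ → write X, move ←, go to q1
q1 | [_]XX_Y   read _ → write X, move →, go to q2
q2 | X[X]X_Y
The non-blank tape span at halt is XXX_Y.

XXX_Y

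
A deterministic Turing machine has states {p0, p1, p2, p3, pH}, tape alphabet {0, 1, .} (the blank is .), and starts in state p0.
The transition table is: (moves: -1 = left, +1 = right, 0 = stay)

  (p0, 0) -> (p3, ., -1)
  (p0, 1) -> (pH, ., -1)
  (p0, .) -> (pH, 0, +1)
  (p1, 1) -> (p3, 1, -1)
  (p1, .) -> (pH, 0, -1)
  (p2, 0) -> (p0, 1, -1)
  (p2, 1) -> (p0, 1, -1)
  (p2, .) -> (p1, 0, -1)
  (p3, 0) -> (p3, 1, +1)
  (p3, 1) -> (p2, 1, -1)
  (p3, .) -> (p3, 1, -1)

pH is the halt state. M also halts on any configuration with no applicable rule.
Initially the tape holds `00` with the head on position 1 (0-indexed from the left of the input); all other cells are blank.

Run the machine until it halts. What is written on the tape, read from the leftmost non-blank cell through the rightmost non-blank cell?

state=p0 head=1 tape=...0[0]   (p0,0)→(p3,.,-1)
state=p3 head=0 tape=...[0].   (p3,0)→(p3,1,+1)
state=p3 head=1 tape=...1[.]   (p3,.)→(p3,1,-1)
state=p3 head=0 tape=...[1]1   (p3,1)→(p2,1,-1)
state=p2 head=-1 tape=..[.]11   (p2,.)→(p1,0,-1)
state=p1 head=-2 tape=.[.]011   (p1,.)→(pH,0,-1)
state=pH head=-3 tape=[.]0011
The non-blank tape span at halt is 0011.

0011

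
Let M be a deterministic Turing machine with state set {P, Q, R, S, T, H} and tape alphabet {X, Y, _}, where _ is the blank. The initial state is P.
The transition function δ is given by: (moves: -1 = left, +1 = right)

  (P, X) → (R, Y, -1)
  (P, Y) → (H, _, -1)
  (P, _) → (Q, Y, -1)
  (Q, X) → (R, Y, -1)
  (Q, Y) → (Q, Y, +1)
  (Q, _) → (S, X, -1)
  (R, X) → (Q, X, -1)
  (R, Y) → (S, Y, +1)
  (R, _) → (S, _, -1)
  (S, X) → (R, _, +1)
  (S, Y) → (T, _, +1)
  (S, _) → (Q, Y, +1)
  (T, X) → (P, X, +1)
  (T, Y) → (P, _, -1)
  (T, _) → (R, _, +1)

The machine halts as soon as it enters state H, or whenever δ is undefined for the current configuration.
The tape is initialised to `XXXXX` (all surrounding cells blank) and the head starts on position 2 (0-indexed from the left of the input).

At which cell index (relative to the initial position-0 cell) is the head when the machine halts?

-1

P | __XX[X]XX   read X → write Y, move -1, go to R
R | __X[X]YXX   read X → write X, move -1, go to Q
Q | __[X]XYXX   read X → write Y, move -1, go to R
R | _[_]YXYXX   read _ → write _, move -1, go to S
S | [_]_YXYXX   read _ → write Y, move +1, go to Q
Q | Y[_]YXYXX   read _ → write X, move -1, go to S
S | [Y]XYXYXX   read Y → write _, move +1, go to T
T | _[X]YXYXX   read X → write X, move +1, go to P
P | _X[Y]XYXX   read Y → write _, move -1, go to H
H | _[X]_XYXX
At halt the head is at cell -1.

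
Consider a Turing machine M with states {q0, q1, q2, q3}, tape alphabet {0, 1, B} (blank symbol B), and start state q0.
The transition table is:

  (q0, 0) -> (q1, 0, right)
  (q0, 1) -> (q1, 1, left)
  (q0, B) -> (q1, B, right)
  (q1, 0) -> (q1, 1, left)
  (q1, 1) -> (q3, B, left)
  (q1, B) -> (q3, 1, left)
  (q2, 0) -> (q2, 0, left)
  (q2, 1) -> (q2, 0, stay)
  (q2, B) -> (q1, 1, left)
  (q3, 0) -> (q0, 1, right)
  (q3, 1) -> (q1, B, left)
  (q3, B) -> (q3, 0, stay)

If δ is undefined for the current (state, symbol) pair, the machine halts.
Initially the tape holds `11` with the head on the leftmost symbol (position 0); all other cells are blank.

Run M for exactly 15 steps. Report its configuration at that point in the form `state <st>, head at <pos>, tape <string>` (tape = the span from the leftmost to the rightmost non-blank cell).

state=q0 head=0 tape=BBB[1]1   (q0,1)→(q1,1,left)
state=q1 head=-1 tape=BB[B]11   (q1,B)→(q3,1,left)
state=q3 head=-2 tape=B[B]111   (q3,B)→(q3,0,stay)
state=q3 head=-2 tape=B[0]111   (q3,0)→(q0,1,right)
state=q0 head=-1 tape=B1[1]11   (q0,1)→(q1,1,left)
state=q1 head=-2 tape=B[1]111   (q1,1)→(q3,B,left)
state=q3 head=-3 tape=[B]B111   (q3,B)→(q3,0,stay)
state=q3 head=-3 tape=[0]B111   (q3,0)→(q0,1,right)
state=q0 head=-2 tape=1[B]111   (q0,B)→(q1,B,right)
state=q1 head=-1 tape=1B[1]11   (q1,1)→(q3,B,left)
state=q3 head=-2 tape=1[B]B11   (q3,B)→(q3,0,stay)
state=q3 head=-2 tape=1[0]B11   (q3,0)→(q0,1,right)
state=q0 head=-1 tape=11[B]11   (q0,B)→(q1,B,right)
state=q1 head=0 tape=11B[1]1   (q1,1)→(q3,B,left)
state=q3 head=-1 tape=11[B]B1   (q3,B)→(q3,0,stay)
state=q3 head=-1 tape=11[0]B1
After 15 steps: state q3, head at -1, tape 110B1.

state q3, head at -1, tape 110B1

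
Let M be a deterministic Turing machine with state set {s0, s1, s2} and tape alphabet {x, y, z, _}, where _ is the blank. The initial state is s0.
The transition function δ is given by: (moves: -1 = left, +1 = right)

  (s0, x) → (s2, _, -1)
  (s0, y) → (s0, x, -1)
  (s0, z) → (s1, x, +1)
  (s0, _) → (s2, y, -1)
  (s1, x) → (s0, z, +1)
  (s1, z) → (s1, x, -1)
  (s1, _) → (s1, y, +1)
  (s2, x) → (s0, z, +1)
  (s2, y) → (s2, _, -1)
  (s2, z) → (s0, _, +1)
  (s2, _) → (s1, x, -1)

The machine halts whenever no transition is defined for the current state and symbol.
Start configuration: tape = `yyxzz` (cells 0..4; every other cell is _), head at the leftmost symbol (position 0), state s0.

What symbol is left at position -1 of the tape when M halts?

s0 | ___[y]yxzz   read y → write x, move -1, go to s0
s0 | __[_]xyxzz   read _ → write y, move -1, go to s2
s2 | _[_]yxyxzz   read _ → write x, move -1, go to s1
s1 | [_]xyxyxzz   read _ → write y, move +1, go to s1
s1 | y[x]yxyxzz   read x → write z, move +1, go to s0
s0 | yz[y]xyxzz   read y → write x, move -1, go to s0
s0 | y[z]xxyxzz   read z → write x, move +1, go to s1
s1 | yx[x]xyxzz   read x → write z, move +1, go to s0
s0 | yxz[x]yxzz   read x → write _, move -1, go to s2
s2 | yx[z]_yxzz   read z → write _, move +1, go to s0
s0 | yx_[_]yxzz   read _ → write y, move -1, go to s2
s2 | yx[_]yyxzz   read _ → write x, move -1, go to s1
s1 | y[x]xyyxzz   read x → write z, move +1, go to s0
s0 | yz[x]yyxzz   read x → write _, move -1, go to s2
s2 | y[z]_yyxzz   read z → write _, move +1, go to s0
s0 | y_[_]yyxzz   read _ → write y, move -1, go to s2
s2 | y[_]yyyxzz   read _ → write x, move -1, go to s1
s1 | [y]xyyyxzz
Cell -1 holds y when M halts.

y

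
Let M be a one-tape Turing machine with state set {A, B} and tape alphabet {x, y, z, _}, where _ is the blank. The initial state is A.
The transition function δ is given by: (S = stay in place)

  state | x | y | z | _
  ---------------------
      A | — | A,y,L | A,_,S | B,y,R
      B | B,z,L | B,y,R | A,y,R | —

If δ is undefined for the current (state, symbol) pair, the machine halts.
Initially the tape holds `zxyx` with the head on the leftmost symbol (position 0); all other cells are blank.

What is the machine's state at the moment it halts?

B

state=A head=0 tape=_[z]xyx__   (A,z)→(A,_,S)
state=A head=0 tape=_[_]xyx__   (A,_)→(B,y,R)
state=B head=1 tape=_y[x]yx__   (B,x)→(B,z,L)
state=B head=0 tape=_[y]zyx__   (B,y)→(B,y,R)
state=B head=1 tape=_y[z]yx__   (B,z)→(A,y,R)
state=A head=2 tape=_yy[y]x__   (A,y)→(A,y,L)
state=A head=1 tape=_y[y]yx__   (A,y)→(A,y,L)
state=A head=0 tape=_[y]yyx__   (A,y)→(A,y,L)
state=A head=-1 tape=[_]yyyx__   (A,_)→(B,y,R)
state=B head=0 tape=y[y]yyx__   (B,y)→(B,y,R)
state=B head=1 tape=yy[y]yx__   (B,y)→(B,y,R)
state=B head=2 tape=yyy[y]x__   (B,y)→(B,y,R)
state=B head=3 tape=yyyy[x]__   (B,x)→(B,z,L)
state=B head=2 tape=yyy[y]z__   (B,y)→(B,y,R)
state=B head=3 tape=yyyy[z]__   (B,z)→(A,y,R)
state=A head=4 tape=yyyyy[_]_   (A,_)→(B,y,R)
state=B head=5 tape=yyyyyy[_]
No transition is defined for (B, _); M halts in state B.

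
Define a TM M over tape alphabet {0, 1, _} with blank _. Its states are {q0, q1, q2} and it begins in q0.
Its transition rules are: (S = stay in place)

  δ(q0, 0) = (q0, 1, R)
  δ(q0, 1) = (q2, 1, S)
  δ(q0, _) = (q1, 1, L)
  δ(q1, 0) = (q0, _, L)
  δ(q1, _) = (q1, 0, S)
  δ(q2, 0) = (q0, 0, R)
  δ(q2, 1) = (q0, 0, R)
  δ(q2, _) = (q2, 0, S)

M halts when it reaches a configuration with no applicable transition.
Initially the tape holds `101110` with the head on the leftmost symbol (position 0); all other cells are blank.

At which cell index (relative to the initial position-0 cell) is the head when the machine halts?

state=q0 head=0 tape=[1]01110_   (q0,1)→(q2,1,S)
state=q2 head=0 tape=[1]01110_   (q2,1)→(q0,0,R)
state=q0 head=1 tape=0[0]1110_   (q0,0)→(q0,1,R)
state=q0 head=2 tape=01[1]110_   (q0,1)→(q2,1,S)
state=q2 head=2 tape=01[1]110_   (q2,1)→(q0,0,R)
state=q0 head=3 tape=010[1]10_   (q0,1)→(q2,1,S)
state=q2 head=3 tape=010[1]10_   (q2,1)→(q0,0,R)
state=q0 head=4 tape=0100[1]0_   (q0,1)→(q2,1,S)
state=q2 head=4 tape=0100[1]0_   (q2,1)→(q0,0,R)
state=q0 head=5 tape=01000[0]_   (q0,0)→(q0,1,R)
state=q0 head=6 tape=010001[_]   (q0,_)→(q1,1,L)
state=q1 head=5 tape=01000[1]1
At halt the head is at cell 5.

5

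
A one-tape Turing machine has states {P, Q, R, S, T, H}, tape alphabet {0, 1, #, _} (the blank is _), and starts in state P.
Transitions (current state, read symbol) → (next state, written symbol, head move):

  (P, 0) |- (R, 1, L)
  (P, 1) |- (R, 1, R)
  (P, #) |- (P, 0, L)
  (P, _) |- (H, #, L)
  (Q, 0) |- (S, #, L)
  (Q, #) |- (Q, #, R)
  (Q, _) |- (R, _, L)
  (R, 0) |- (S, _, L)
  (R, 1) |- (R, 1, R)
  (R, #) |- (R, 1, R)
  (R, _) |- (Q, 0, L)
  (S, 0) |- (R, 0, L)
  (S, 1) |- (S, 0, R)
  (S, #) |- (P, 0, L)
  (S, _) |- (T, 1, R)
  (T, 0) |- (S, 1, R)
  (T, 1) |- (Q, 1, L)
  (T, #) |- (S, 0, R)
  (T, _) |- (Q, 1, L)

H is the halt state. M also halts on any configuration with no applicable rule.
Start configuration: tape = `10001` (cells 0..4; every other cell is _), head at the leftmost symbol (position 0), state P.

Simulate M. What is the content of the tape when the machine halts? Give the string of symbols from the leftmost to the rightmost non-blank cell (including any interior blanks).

01011

P | [1]0001   read 1 → write 1, move R, go to R
R | 1[0]001   read 0 → write _, move L, go to S
S | [1]_001   read 1 → write 0, move R, go to S
S | 0[_]001   read _ → write 1, move R, go to T
T | 01[0]01   read 0 → write 1, move R, go to S
S | 011[0]1   read 0 → write 0, move L, go to R
R | 01[1]01   read 1 → write 1, move R, go to R
R | 011[0]1   read 0 → write _, move L, go to S
S | 01[1]_1   read 1 → write 0, move R, go to S
S | 010[_]1   read _ → write 1, move R, go to T
T | 0101[1]   read 1 → write 1, move L, go to Q
Q | 010[1]1
The non-blank tape span at halt is 01011.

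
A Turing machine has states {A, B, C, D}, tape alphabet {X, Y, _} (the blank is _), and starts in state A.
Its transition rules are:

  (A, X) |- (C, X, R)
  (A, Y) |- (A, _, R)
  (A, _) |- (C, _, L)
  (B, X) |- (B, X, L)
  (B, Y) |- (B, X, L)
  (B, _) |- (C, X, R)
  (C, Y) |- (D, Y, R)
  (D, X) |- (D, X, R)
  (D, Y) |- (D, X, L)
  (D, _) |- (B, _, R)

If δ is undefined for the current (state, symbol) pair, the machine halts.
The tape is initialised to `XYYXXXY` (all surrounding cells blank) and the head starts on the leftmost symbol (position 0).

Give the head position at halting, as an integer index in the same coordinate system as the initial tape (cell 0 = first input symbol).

9

state=A head=0 tape=[X]YYXXXY___   (A,X)→(C,X,R)
state=C head=1 tape=X[Y]YXXXY___   (C,Y)→(D,Y,R)
state=D head=2 tape=XY[Y]XXXY___   (D,Y)→(D,X,L)
state=D head=1 tape=X[Y]XXXXY___   (D,Y)→(D,X,L)
state=D head=0 tape=[X]XXXXXY___   (D,X)→(D,X,R)
state=D head=1 tape=X[X]XXXXY___   (D,X)→(D,X,R)
state=D head=2 tape=XX[X]XXXY___   (D,X)→(D,X,R)
state=D head=3 tape=XXX[X]XXY___   (D,X)→(D,X,R)
state=D head=4 tape=XXXX[X]XY___   (D,X)→(D,X,R)
state=D head=5 tape=XXXXX[X]Y___   (D,X)→(D,X,R)
state=D head=6 tape=XXXXXX[Y]___   (D,Y)→(D,X,L)
state=D head=5 tape=XXXXX[X]X___   (D,X)→(D,X,R)
state=D head=6 tape=XXXXXX[X]___   (D,X)→(D,X,R)
state=D head=7 tape=XXXXXXX[_]__   (D,_)→(B,_,R)
state=B head=8 tape=XXXXXXX_[_]_   (B,_)→(C,X,R)
state=C head=9 tape=XXXXXXX_X[_]
At halt the head is at cell 9.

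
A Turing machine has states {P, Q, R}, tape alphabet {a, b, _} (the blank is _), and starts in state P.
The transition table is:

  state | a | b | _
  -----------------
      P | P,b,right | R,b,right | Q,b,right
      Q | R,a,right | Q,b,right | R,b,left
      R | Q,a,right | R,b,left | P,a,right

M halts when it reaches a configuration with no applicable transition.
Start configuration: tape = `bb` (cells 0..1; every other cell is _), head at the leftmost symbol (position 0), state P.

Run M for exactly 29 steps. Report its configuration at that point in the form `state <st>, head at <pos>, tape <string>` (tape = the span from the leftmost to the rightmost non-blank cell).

P | _[b]b___   read b → write b, move right, go to R
R | _b[b]___   read b → write b, move left, go to R
R | _[b]b___   read b → write b, move left, go to R
R | [_]bb___   read _ → write a, move right, go to P
P | a[b]b___   read b → write b, move right, go to R
R | ab[b]___   read b → write b, move left, go to R
R | a[b]b___   read b → write b, move left, go to R
R | [a]bb___   read a → write a, move right, go to Q
Q | a[b]b___   read b → write b, move right, go to Q
Q | ab[b]___   read b → write b, move right, go to Q
Q | abb[_]__   read _ → write b, move left, go to R
R | ab[b]b__   read b → write b, move left, go to R
R | a[b]bb__   read b → write b, move left, go to R
R | [a]bbb__   read a → write a, move right, go to Q
Q | a[b]bb__   read b → write b, move right, go to Q
Q | ab[b]b__   read b → write b, move right, go to Q
Q | abb[b]__   read b → write b, move right, go to Q
Q | abbb[_]_   read _ → write b, move left, go to R
R | abb[b]b_   read b → write b, move left, go to R
R | ab[b]bb_   read b → write b, move left, go to R
R | a[b]bbb_   read b → write b, move left, go to R
R | [a]bbbb_   read a → write a, move right, go to Q
Q | a[b]bbb_   read b → write b, move right, go to Q
Q | ab[b]bb_   read b → write b, move right, go to Q
Q | abb[b]b_   read b → write b, move right, go to Q
Q | abbb[b]_   read b → write b, move right, go to Q
Q | abbbb[_]   read _ → write b, move left, go to R
R | abbb[b]b   read b → write b, move left, go to R
R | abb[b]bb   read b → write b, move left, go to R
R | ab[b]bbb
After 29 steps: state R, head at 1, tape abbbbb.

state R, head at 1, tape abbbbb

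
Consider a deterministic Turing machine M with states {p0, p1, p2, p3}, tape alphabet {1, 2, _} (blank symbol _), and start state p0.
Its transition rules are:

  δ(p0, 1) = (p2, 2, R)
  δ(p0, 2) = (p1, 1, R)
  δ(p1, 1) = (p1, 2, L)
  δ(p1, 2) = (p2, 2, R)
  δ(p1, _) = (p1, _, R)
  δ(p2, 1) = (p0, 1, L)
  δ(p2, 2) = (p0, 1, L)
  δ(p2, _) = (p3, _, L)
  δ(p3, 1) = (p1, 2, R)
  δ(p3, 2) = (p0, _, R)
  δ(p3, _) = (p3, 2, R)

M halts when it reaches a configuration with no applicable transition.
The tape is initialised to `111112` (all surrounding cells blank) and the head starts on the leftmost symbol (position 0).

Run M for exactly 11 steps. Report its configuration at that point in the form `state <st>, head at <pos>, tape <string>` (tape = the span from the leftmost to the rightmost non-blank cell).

state p1, head at -1, tape 221112

p0 | _[1]11112   read 1 → write 2, move R, go to p2
p2 | _2[1]1112   read 1 → write 1, move L, go to p0
p0 | _[2]11112   read 2 → write 1, move R, go to p1
p1 | _1[1]1112   read 1 → write 2, move L, go to p1
p1 | _[1]21112   read 1 → write 2, move L, go to p1
p1 | [_]221112   read _ → write _, move R, go to p1
p1 | _[2]21112   read 2 → write 2, move R, go to p2
p2 | _2[2]1112   read 2 → write 1, move L, go to p0
p0 | _[2]11112   read 2 → write 1, move R, go to p1
p1 | _1[1]1112   read 1 → write 2, move L, go to p1
p1 | _[1]21112   read 1 → write 2, move L, go to p1
p1 | [_]221112
After 11 steps: state p1, head at -1, tape 221112.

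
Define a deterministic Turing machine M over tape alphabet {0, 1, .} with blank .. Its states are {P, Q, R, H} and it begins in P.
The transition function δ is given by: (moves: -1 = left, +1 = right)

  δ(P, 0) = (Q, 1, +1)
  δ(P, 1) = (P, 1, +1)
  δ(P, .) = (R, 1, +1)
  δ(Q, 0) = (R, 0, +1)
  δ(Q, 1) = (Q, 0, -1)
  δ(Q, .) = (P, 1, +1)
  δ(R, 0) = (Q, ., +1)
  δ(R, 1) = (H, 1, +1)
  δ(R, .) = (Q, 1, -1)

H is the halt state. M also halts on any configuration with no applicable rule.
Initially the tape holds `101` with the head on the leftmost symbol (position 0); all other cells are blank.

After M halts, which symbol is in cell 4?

0

state=P head=0 tape=.[1]01....   (P,1)→(P,1,+1)
state=P head=1 tape=.1[0]1....   (P,0)→(Q,1,+1)
state=Q head=2 tape=.11[1]....   (Q,1)→(Q,0,-1)
state=Q head=1 tape=.1[1]0....   (Q,1)→(Q,0,-1)
state=Q head=0 tape=.[1]00....   (Q,1)→(Q,0,-1)
state=Q head=-1 tape=[.]000....   (Q,.)→(P,1,+1)
state=P head=0 tape=1[0]00....   (P,0)→(Q,1,+1)
state=Q head=1 tape=11[0]0....   (Q,0)→(R,0,+1)
state=R head=2 tape=110[0]....   (R,0)→(Q,.,+1)
state=Q head=3 tape=110.[.]...   (Q,.)→(P,1,+1)
state=P head=4 tape=110.1[.]..   (P,.)→(R,1,+1)
state=R head=5 tape=110.11[.].   (R,.)→(Q,1,-1)
state=Q head=4 tape=110.1[1]1.   (Q,1)→(Q,0,-1)
state=Q head=3 tape=110.[1]01.   (Q,1)→(Q,0,-1)
state=Q head=2 tape=110[.]001.   (Q,.)→(P,1,+1)
state=P head=3 tape=1101[0]01.   (P,0)→(Q,1,+1)
state=Q head=4 tape=11011[0]1.   (Q,0)→(R,0,+1)
state=R head=5 tape=110110[1].   (R,1)→(H,1,+1)
state=H head=6 tape=1101101[.]
Cell 4 holds 0 when M halts.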